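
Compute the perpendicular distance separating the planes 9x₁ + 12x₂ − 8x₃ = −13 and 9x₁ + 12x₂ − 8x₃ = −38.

25/17

With common normal n = (9, 12, −8) (|n| = 17), the distance is |(-13) − (-38)|/|n| = 25/17.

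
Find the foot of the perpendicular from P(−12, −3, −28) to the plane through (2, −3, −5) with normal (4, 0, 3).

(8, -3, -13)

n = (4, 0, 3), |n|² = 25, and n·P − (-7) = -125.
t = -125/25 = -5, so the foot is P − t·n = (−12, −3, −28) − (-5)·(4, 0, 3) = (8, −3, −13).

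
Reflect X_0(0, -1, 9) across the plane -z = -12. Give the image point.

(0, -1, 15)

n = (0, 0, -1), |n|² = 1, n·X_0 − (-12) = 3, so t = 3/1 = 3.
Foot F = X_0 − 3·n = (0, -1, 12); the reflection is 2F − X_0 = (0, -1, 15).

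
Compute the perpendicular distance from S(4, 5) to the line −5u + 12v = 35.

5/13

The normal to the line is n = (−5, 12) with |n| = 13.
|n·S − 35| = |40 − 35| = 5, so the distance is 5/13.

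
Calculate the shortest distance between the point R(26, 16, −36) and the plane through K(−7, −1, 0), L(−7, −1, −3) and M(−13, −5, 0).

15/√13

KL = (0, 0, −3) and KM = (−6, −4, 0), so a normal is n = KL × KM = (−12, 18, 0).
Then n·(26, 16, −36) − 66 = −90.
|n| = √(144 + 324 + 0) = 6√13, so the distance is |-90|/(6√13) = 15/√13.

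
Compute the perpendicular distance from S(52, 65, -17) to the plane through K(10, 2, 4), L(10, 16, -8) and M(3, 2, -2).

21/11

KL = (0, 14, -12) and KM = (-7, 0, -6), so a normal is n = KL × KM = (-84, 84, 98).
n = (-84, 84, 98); n·P − (-280) = -294; |n| = 154; distance = 294/154 = 21/11.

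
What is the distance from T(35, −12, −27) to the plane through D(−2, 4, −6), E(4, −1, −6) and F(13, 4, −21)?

DE = (6, −5, 0) and DF = (15, 0, −15), so a normal is n = DE × DF = (75, 90, 75).
Then n·(35, −12, −27) − (−240) = −240.
|n| = √(5625 + 8100 + 5625) = 15√86, so the distance is |-240|/(15√86) = 8√86/43.

8√86/43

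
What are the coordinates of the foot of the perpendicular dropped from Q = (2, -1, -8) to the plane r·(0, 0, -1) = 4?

The perpendicular from Q has direction n = (0, 0, -1): r = (2, -1, -8) + μ(0, 0, -1).
Substitute into the plane: n·(Q + μn) = 4 gives 8 + 1μ = 4, so μ = -4.
Foot = (2, -1, -8) + (-4)·(0, 0, -1) = (2, -1, -4).

(2, -1, -4)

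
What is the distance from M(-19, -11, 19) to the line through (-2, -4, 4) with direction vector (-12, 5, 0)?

Direction vector d = (-12, 5, 0).
AP = (-17, -7, 15); AP·d = 169, |AP|² = 563, |d|² = 169.
distance² = |AP|² − (AP·d)²/|d|² = 563 − 28561/169 = 394, so the distance is √394.

√394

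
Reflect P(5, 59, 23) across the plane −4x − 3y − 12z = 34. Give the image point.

(-19, 41, -49)

n = (−4, −3, −12), |n|² = 169, n·P − 34 = -507, so t = -507/169 = -3.
Foot F = P − (-3)·n = (−7, 50, −13); the reflection is 2F − P = (−19, 41, −49).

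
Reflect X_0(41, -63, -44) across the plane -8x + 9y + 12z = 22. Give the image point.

n = (-8, 9, 12), |n|² = 289, n·X_0 − 22 = -1445, so t = -1445/289 = -5.
Foot F = X_0 − (-5)·n = (1, -18, 16); the reflection is 2F − X_0 = (-39, 27, 76).

(-39, 27, 76)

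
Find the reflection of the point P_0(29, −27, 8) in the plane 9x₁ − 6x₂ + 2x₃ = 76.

(-25, 9, -4)

n = (9, −6, 2), |n|² = 121, n·P_0 − 76 = 363, so t = 363/121 = 3.
Foot F = P_0 − 3·n = (2, −9, 2); the reflection is 2F − P_0 = (−25, 9, −4).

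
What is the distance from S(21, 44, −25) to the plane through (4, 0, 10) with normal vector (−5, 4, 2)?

7/√5

The plane has equation n·(r − (4, 0, 10)) = 0, i.e. n·r = 0.
Then n·(21, 44, −25) − 0 = 21.
|n| = √(25 + 16 + 4) = 3√5, so the distance is |21|/(3√5) = 7√5/5.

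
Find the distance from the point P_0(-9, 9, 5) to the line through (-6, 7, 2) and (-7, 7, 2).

A direction vector is d = (-1, 0, 0).
AP = (-3, 2, 3), and AP × d = (0, -3, 2).
|AP × d|² = 13 and |d|² = 1, so the distance is √13.

√13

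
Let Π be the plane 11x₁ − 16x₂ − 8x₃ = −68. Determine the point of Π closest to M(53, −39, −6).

n = (11, −16, −8), |n|² = 441, and n·M − (-68) = 1323.
t = 1323/441 = 3, so the foot is M − t·n = (53, −39, −6) − 3·(11, −16, −8) = (20, 9, 18).

(20, 9, 18)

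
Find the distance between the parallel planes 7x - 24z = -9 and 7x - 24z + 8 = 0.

Both planes have normal n = (7, 0, -24), |n| = 25. Any point on the first plane is at distance |(-8) − (-9)|/|n| = 1/25 from the second.

1/25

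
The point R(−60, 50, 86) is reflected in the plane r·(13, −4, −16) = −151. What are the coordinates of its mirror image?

n = (13, −4, −16), |n|² = 441, n·R − (-151) = -2205, so t = -2205/441 = -5.
Foot F = R − (-5)·n = (5, 30, 6); the reflection is 2F − R = (70, 10, −74).

(70, 10, -74)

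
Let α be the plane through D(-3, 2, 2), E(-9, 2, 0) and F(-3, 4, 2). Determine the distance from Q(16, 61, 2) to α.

19√10/10

DE = (-6, 0, -2) and DF = (0, 2, 0), so a normal is n = DE × DF = (4, 0, -12).
Then n·(16, 61, 2) - (-36) = 76.
|n| = √(16 + 0 + 144) = 4√10, so the distance is |76|/(4√10) = 19√10/10.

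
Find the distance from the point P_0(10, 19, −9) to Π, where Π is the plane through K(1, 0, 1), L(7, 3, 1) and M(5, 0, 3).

3

KL = (6, 3, 0) and KM = (4, 0, 2), so a normal is n = KL × KM = (6, −12, −12).
d = |6·10 + (-12)·19 + (-12)·(-9) − (-6)| / √(36 + 144 + 144) = |-54| / 18 = 3.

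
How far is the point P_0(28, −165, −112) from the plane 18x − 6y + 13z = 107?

3

Normal vector n = (18, −6, 13), and n·(28, −165, −112) − 107 = −69.
|n| = √(324 + 36 + 169) = 23, so the distance is |-69|/23 = 3.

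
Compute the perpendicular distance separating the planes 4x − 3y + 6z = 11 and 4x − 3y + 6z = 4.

7/√61

With common normal n = (4, −3, 6) (|n| = √61), the distance is |11 − 4|/|n| = 7/√61.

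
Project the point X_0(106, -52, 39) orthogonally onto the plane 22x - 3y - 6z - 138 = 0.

(18, -40, 63)

The perpendicular from X_0 has direction n = (22, -3, -6): r = (106, -52, 39) + μ(22, -3, -6).
Substitute into the plane: n·(X_0 + μn) = 138 gives 2254 + 529μ = 138, so μ = -4.
Foot = (106, -52, 39) + (-4)·(22, -3, -6) = (18, -40, 63).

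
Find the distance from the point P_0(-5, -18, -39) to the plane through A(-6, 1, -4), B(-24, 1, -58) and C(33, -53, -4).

AB = (-18, 0, -54) and AC = (39, -54, 0), so a normal is n = AB × AC = (-2916, -2106, 972).
d = |(-2916)·(-5) + (-2106)·(-18) + 972·(-39) − 11502| / √(8503056 + 4435236 + 944784) = |3078| / 3726 = 19/23.

19/23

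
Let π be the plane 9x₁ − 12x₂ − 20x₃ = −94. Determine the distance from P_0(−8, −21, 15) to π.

n = (9, −12, −20); n·P − (-94) = -26; |n| = 25; distance = 26/25.

26/25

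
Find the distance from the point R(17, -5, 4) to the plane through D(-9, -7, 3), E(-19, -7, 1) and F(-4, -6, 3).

DE = (-10, 0, -2) and DF = (5, 1, 0), so a normal is n = DE × DF = (2, -10, -10).
n = (2, -10, -10); n·P − 22 = 22; |n| = 2√51; distance = 22/(2√51) = 11√51/51.

11√51/51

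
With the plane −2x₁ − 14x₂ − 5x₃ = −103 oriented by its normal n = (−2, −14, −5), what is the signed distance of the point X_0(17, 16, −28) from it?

n·X_0 − (-103) = -15.
|n| = 15, so the signed distance is -15/15 = -1.

-1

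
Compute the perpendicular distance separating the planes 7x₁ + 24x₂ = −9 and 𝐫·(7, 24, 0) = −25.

With common normal n = (7, 24, 0) (|n| = 25), the distance is |(-9) − (-25)|/|n| = 16/25.

16/25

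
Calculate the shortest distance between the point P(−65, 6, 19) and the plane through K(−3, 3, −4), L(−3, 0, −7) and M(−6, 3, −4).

KL = (0, −3, −3) and KM = (−3, 0, 0), so a normal is n = KL × KM = (0, 9, −9).
Then n·(−65, 6, 19) − 63 = −180.
|n| = √(0 + 81 + 81) = 9√2, so the distance is |-180|/(9√2) = 10√2.

10√2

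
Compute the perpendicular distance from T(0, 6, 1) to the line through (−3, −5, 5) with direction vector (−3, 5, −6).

Direction vector d = (−3, 5, −6).
AP = (3, 11, −4), and AP × d = (−46, 30, 48).
|AP × d|² = 5320 and |d|² = 70, so the distance is √(5320/70) = √76 = 2√19.

2√19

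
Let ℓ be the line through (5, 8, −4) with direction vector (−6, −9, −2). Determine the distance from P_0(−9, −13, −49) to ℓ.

11√13

Direction vector d = (−6, −9, −2).
AP = (−14, −21, −45); AP·d = 363, |AP|² = 2662, |d|² = 121.
distance² = |AP|² − (AP·d)²/|d|² = 2662 − 131769/121 = 1573, so the distance is 11√13.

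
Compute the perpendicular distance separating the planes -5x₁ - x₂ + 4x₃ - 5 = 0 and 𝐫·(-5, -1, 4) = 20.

With common normal n = (-5, -1, 4) (|n| = √42), the distance is |5 − 20|/|n| = 15/√42.

15/√42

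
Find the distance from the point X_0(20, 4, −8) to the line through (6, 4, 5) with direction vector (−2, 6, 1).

18

Direction vector d = (−2, 6, 1).
AP = (14, 0, −13); AP·d = -41, |AP|² = 365, |d|² = 41.
distance² = |AP|² − (AP·d)²/|d|² = 365 − 1681/41 = 324, so the distance is 18.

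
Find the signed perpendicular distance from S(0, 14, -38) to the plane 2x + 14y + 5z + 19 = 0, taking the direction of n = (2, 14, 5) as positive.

5/3

n·S − (-19) = 25.
|n| = 15, so the signed distance is 25/15 = 5/3.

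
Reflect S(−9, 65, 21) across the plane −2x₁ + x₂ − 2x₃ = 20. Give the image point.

(1/3, 181/3, 91/3)

n = (−2, 1, −2), |n|² = 9, n·S − 20 = 21, so t = 21/9 = 7/3.
Foot F = S − (7/3)·n = (−13/3, 188/3, 77/3); the reflection is 2F − S = (1/3, 181/3, 91/3).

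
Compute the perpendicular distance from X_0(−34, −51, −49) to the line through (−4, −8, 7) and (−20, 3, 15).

2√1361

A direction vector is d = (−16, 11, 8).
AP = (−30, −43, −56); AP·d = -441, |AP|² = 5885, |d|² = 441.
distance² = |AP|² − (AP·d)²/|d|² = 5885 − 194481/441 = 5444, so the distance is 2√1361.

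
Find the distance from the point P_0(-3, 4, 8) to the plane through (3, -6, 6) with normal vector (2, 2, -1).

The plane has equation n·(r − (3, -6, 6)) = 0, i.e. n·r = -12.
Then n·(-3, 4, 8) - (-12) = 6.
|n| = √(4 + 4 + 1) = 3, so the distance is |6|/3 = 2.

2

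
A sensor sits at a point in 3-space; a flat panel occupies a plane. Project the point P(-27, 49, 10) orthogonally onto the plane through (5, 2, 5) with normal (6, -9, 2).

(3, 4, 20)

The perpendicular from P has direction n = (6, -9, 2): r = (-27, 49, 10) + μ(6, -9, 2).
Substitute into the plane: n·(P + μn) = 22 gives -583 + 121μ = 22, so μ = 5.
Foot = (-27, 49, 10) + 5·(6, -9, 2) = (3, 4, 20).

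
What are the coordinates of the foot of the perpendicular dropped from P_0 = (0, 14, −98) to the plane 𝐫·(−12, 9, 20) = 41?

(-36, 41, -38)

n = (−12, 9, 20), |n|² = 625, and n·P_0 − 41 = -1875.
t = -1875/625 = -3, so the foot is P_0 − t·n = (0, 14, −98) − (-3)·(−12, 9, 20) = (−36, 41, −38).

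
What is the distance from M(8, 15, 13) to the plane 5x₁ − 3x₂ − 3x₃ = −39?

Normal vector n = (5, −3, −3), and n·(8, 15, 13) − (−39) = −5.
|n| = √(25 + 9 + 9) = √43, so the distance is |-5|/√43 = 5√43/43.

5√43/43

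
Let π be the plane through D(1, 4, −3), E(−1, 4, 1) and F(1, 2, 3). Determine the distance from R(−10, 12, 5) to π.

DE = (−2, 0, 4) and DF = (0, −2, 6), so a normal is n = DE × DF = (8, 12, 4).
n = (8, 12, 4); n·P − 44 = 40; |n| = 4√14; distance = 40/(4√14) = 10/√14.

5√14/7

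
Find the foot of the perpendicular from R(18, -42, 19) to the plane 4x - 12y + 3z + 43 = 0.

The perpendicular from R has direction n = (4, -12, 3): r = (18, -42, 19) + μ(4, -12, 3).
Substitute into the plane: n·(R + μn) = -43 gives 633 + 169μ = -43, so μ = -4.
Foot = (18, -42, 19) + (-4)·(4, -12, 3) = (2, 6, 7).

(2, 6, 7)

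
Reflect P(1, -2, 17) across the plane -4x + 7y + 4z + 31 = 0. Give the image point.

With n = (-4, 7, 4), the signed offset is (n·P − (-31))/|n|² = 81/81 = 1.
P' = P − 2t·n = (1, -2, 17) − 2·(-4, 7, 4) = (9, -16, 9).

(9, -16, 9)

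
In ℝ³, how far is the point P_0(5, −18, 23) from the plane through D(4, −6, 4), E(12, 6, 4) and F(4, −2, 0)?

11√17/17

DE = (8, 12, 0) and DF = (0, 4, −4), so a normal is n = DE × DF = (−48, 32, 32).
Then n·(5, −18, 23) − (−256) = 176.
|n| = √(2304 + 1024 + 1024) = 16√17, so the distance is |176|/(16√17) = 11√17/17.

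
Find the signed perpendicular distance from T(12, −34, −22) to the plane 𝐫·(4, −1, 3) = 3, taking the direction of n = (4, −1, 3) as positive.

√26/2

n·T − 3 = 13.
|n| = √26, so the signed distance is √26/2.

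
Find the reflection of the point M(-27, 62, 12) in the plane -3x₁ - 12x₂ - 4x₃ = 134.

n = (-3, -12, -4), |n|² = 169, n·M − 134 = -845, so t = -845/169 = -5.
Foot F = M − (-5)·n = (-42, 2, -8); the reflection is 2F − M = (-57, -58, -28).

(-57, -58, -28)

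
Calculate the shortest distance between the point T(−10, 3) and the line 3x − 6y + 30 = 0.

6/√5

d = |3·(-10) + (-6)·3 − (-30)| / √(9 + 36) = |-18|/(3√5) = 6/√5.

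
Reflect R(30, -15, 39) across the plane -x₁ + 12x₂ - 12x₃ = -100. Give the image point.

With n = (-1, 12, -12), the signed offset is (n·R − (-100))/|n|² = -578/289 = -2.
R' = R − 2t·n = (30, -15, 39) − (-4)·(-1, 12, -12) = (26, 33, -9).

(26, 33, -9)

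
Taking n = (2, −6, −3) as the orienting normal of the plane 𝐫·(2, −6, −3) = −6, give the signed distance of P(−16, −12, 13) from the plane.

n·P − (-6) = 7.
|n| = 7, so the signed distance is 7/7 = 1.

1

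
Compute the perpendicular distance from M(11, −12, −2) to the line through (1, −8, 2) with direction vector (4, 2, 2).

6√3

Direction vector d = (4, 2, 2).
AP = (10, −4, −4), and AP × d = (0, −36, 36).
|AP × d|² = 2592 and |d|² = 24, so the distance is √(2592/24) = √108 = 6√3.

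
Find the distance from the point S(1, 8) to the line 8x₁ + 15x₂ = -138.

266/17

The normal to the line is n = (8, 15) with |n| = 17.
|n·S − (-138)| = |128 − (-138)| = 266, so the distance is 266/17.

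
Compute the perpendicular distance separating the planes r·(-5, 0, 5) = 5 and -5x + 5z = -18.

23√2/10

With common normal n = (-5, 0, 5) (|n| = 5√2), the distance is |5 − (-18)|/|n| = 23/(5√2) = 23√2/10.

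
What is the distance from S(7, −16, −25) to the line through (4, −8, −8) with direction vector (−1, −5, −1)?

Direction vector d = (−1, −5, −1).
AP = (3, −8, −17); AP·d = 54, |AP|² = 362, |d|² = 27.
distance² = |AP|² − (AP·d)²/|d|² = 362 − 2916/27 = 254, so the distance is √254.

√254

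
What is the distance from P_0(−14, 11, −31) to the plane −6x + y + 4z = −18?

11/√53

Normal vector n = (−6, 1, 4), and n·(−14, 11, −31) − (−18) = −11.
|n| = √(36 + 1 + 16) = √53, so the distance is |-11|/√53 = 11√53/53.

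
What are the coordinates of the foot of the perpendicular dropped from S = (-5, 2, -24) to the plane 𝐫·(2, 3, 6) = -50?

(-1, 8, -12)

n = (2, 3, 6), |n|² = 49, and n·S − (-50) = -98.
t = -98/49 = -2, so the foot is S − t·n = (-5, 2, -24) − (-2)·(2, 3, 6) = (-1, 8, -12).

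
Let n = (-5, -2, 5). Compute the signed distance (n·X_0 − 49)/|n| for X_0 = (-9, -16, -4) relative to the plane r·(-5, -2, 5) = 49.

8/(3√6)

n·X_0 − 49 = 8.
|n| = 3√6, so the signed distance is 8/(3√6).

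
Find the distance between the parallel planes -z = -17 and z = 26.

9

Divide the second equation by -1 to match normals: -z = -26.
Both planes have normal n = (0, 0, -1), |n| = 1. Any point on the first plane is at distance |(-26) − (-17)|/|n| = 9/1 = 9 from the second.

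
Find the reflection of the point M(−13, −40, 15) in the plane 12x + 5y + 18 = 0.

(35, -20, 15)

n = (12, 5, 0), |n|² = 169, n·M − (-18) = -338, so t = -338/169 = -2.
Foot F = M − (-2)·n = (11, −30, 15); the reflection is 2F − M = (35, −20, 15).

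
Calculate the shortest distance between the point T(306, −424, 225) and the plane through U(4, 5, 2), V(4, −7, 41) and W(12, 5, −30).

UV = (0, −12, 39) and UW = (8, 0, −32), so a normal is n = UV × UW = (384, 312, 96).
n = (384, 312, 96); n·P − 3288 = 3528; |n| = 504; distance = 3528/504 = 7.

7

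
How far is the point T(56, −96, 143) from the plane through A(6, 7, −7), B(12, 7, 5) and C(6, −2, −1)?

AB = (6, 0, 12) and AC = (0, −9, 6), so a normal is n = AB × AC = (108, −36, −54).
d = |108·56 + (-36)·(-96) + (-54)·143 − 774| / √(11664 + 1296 + 2916) = |1008| / 126 = 8.

8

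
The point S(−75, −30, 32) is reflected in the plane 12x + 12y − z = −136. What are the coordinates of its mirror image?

(21, 66, 24)

With n = (12, 12, −1), the signed offset is (n·S − (-136))/|n|² = -1156/289 = -4.
S' = S − 2t·n = (−75, −30, 32) − (-8)·(12, 12, −1) = (21, 66, 24).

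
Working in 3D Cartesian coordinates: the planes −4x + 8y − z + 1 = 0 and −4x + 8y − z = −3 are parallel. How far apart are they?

Both planes have normal n = (−4, 8, −1), |n| = 9. Any point on the first plane is at distance |(-3) − (-1)|/|n| = 2/9 from the second.

2/9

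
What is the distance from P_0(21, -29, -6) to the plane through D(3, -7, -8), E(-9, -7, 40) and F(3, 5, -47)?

10/21

DE = (-12, 0, 48) and DF = (0, 12, -39), so a normal is n = DE × DF = (-576, -468, -144).
n = (-576, -468, -144); n·P − 2700 = -360; |n| = 756; distance = 360/756 = 10/21.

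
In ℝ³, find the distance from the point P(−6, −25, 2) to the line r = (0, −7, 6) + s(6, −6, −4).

Direction vector d = (6, −6, −4).
AP = (−6, −18, −4); AP·d = 88, |AP|² = 376, |d|² = 88.
distance² = |AP|² − (AP·d)²/|d|² = 376 − 7744/88 = 288, so the distance is 12√2.

12√2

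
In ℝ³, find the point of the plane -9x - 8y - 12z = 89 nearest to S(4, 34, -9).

(-5, 26, -21)

The perpendicular from S has direction n = (-9, -8, -12): r = (4, 34, -9) + μ(-9, -8, -12).
Substitute into the plane: n·(S + μn) = 89 gives -200 + 289μ = 89, so μ = 1.
Foot = (4, 34, -9) + 1·(-9, -8, -12) = (-5, 26, -21).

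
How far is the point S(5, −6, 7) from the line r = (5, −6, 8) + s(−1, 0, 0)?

Direction vector d = (−1, 0, 0).
AP = (0, 0, −1), and AP × d = (0, 1, 0).
|AP × d|² = 1 and |d|² = 1, so the distance is √1 = 1.

1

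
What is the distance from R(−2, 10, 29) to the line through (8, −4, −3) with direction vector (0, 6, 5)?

2√86

Direction vector d = (0, 6, 5).
AP = (−10, 14, 32); AP·d = 244, |AP|² = 1320, |d|² = 61.
distance² = |AP|² − (AP·d)²/|d|² = 1320 − 59536/61 = 344, so the distance is 2√86.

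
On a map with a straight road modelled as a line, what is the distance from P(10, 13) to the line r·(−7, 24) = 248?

The normal to the line is n = (−7, 24) with |n| = 25.
|n·P − 248| = |242 − 248| = 6, so the distance is 6/25.

6/25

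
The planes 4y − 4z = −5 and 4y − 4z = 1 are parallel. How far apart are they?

With common normal n = (0, 4, −4) (|n| = 4√2), the distance is |(-5) − 1|/|n| = 6/(4√2) = 3/(2√2).

3/(2√2)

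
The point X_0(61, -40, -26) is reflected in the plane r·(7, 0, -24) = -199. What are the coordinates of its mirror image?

With n = (7, 0, -24), the signed offset is (n·X_0 − (-199))/|n|² = 1250/625 = 2.
X_0' = X_0 − 2t·n = (61, -40, -26) − 4·(7, 0, -24) = (33, -40, 70).

(33, -40, 70)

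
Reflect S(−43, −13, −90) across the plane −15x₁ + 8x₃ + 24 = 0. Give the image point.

(-821/17, -13, -1482/17)

n = (−15, 0, 8), |n|² = 289, n·S − (-24) = -51, so t = -51/289 = -3/17.
Foot F = S − (-3/17)·n = (−776/17, −13, −1506/17); the reflection is 2F − S = (−821/17, −13, −1482/17).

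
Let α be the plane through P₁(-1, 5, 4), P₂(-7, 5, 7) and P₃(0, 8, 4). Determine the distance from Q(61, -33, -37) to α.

P₁P₂ = (-6, 0, 3) and P₁P₃ = (1, 3, 0), so a normal is n = P₁P₂ × P₁P₃ = (-9, 3, -18).
d = |(-9)·61 + 3·(-33) + (-18)·(-37) − (-48)| / √(81 + 9 + 324) = |66| / (3√46) = 11√46/23.

11√46/23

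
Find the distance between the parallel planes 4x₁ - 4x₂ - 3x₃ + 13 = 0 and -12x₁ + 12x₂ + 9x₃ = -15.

18/√41

Divide the second equation by -3 to match normals: 4x₁ - 4x₂ - 3x₃ = 5.
Both planes have normal n = (4, -4, -3), |n| = √41. Any point on the first plane is at distance |5 − (-13)|/|n| = 18/√41 from the second.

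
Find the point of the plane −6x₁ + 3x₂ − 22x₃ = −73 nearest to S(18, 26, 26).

The perpendicular from S has direction n = (−6, 3, −22): r = (18, 26, 26) + t(−6, 3, −22).
Substitute into the plane: n·(S + tn) = -73 gives -602 + 529t = -73, so t = 1.
Foot = (18, 26, 26) + 1·(−6, 3, −22) = (12, 29, 4).

(12, 29, 4)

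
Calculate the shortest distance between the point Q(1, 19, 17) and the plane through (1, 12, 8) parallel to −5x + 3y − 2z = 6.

3√38/38

Parallel planes share the normal n = (−5, 3, −2); since (1, 12, 8) lies on the plane, its equation is −5x + 3y − 2z = 15.
n = (−5, 3, −2); n·P − 15 = 3; |n| = √38; distance = 3/√38.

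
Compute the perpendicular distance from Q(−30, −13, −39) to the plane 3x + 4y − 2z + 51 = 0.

Normal vector n = (3, 4, −2), and n·(−30, −13, −39) − (−51) = −13.
|n| = √(9 + 16 + 4) = √29, so the distance is |-13|/√29 = 13√29/29.

13√29/29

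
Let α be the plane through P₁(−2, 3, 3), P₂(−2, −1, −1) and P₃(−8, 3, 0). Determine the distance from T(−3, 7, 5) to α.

P₁P₂ = (0, −4, −4) and P₁P₃ = (−6, 0, −3), so a normal is n = P₁P₂ × P₁P₃ = (12, 24, −24).
d = |12·(-3) + 24·7 + (-24)·5 − (-24)| / √(144 + 576 + 576) = |36| / 36 = 1.

1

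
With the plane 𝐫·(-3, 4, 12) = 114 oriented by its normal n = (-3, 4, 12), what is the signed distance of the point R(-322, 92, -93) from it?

n·R − 114 = 104.
|n| = 13, so the signed distance is 104/13 = 8.

8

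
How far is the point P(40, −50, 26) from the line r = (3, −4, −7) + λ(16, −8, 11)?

11√5

Direction vector d = (16, −8, 11).
AP = (37, −46, 33), and AP × d = (−242, 121, 440).
|AP × d|² = 266805 and |d|² = 441, so the distance is √(266805/441) = √605 = 11√5.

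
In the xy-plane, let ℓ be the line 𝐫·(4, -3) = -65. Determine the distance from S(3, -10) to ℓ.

The normal to the line is n = (4, -3) with |n| = 5.
|n·S − (-65)| = |42 − (-65)| = 107, so the distance is 107/5.

107/5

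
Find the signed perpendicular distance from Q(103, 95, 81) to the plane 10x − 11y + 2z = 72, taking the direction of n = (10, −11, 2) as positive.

n·Q − 72 = 75.
|n| = 15, so the signed distance is 75/15 = 5.

5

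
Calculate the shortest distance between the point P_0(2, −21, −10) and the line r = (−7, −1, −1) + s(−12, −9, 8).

Direction vector d = (−12, −9, 8).
AP = (9, −20, −9), and AP × d = (−241, 36, −321).
|AP × d|² = 162418 and |d|² = 289, so the distance is √(162418/289) = √562.

√562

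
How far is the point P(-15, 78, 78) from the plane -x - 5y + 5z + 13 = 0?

Normal vector n = (-1, -5, 5), and n·(-15, 78, 78) - (-13) = 28.
|n| = √(1 + 25 + 25) = √51, so the distance is |28|/√51 = 28/√51.

28√51/51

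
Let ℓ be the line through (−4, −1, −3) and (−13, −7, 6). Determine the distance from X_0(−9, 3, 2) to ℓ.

2√11

A direction vector is d = (−9, −6, 9).
AP = (−5, 4, 5); AP·d = 66, |AP|² = 66, |d|² = 198.
distance² = |AP|² − (AP·d)²/|d|² = 66 − 4356/198 = 44, so the distance is 2√11.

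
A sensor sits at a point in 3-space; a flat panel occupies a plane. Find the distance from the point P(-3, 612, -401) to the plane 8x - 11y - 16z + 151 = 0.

n = (8, -11, -16); n·P − (-151) = -189; |n| = 21; distance = 189/21 = 9.

9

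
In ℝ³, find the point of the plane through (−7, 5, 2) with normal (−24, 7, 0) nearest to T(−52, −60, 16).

n = (−24, 7, 0), |n|² = 625, and n·T − 203 = 625.
t = 625/625 = 1, so the foot is T − t·n = (−52, −60, 16) − 1·(−24, 7, 0) = (−28, −67, 16).

(-28, -67, 16)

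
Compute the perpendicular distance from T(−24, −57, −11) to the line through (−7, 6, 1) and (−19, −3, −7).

A direction vector is d = (−12, −9, −8).
AP = (−17, −63, −12), and AP × d = (396, 8, −603).
|AP × d|² = 520489 and |d|² = 289, so the distance is √(520489/289) = √1801.

√1801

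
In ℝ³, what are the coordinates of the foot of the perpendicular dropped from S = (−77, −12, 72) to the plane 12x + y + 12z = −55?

(-1297/17, -203/17, 1236/17)

The perpendicular from S has direction n = (12, 1, 12): r = (−77, −12, 72) + t(12, 1, 12).
Substitute into the plane: n·(S + tn) = -55 gives -72 + 289t = -55, so t = 1/17.
Foot = (−77, −12, 72) + (1/17)·(12, 1, 12) = (−1297/17, −203/17, 1236/17).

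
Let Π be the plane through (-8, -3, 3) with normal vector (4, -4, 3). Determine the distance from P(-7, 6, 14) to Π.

The plane has equation n·(r − (-8, -3, 3)) = 0, i.e. n·r = -11.
Then n·(-7, 6, 14) - (-11) = 1.
|n| = √(16 + 16 + 9) = √41, so the distance is |1|/√41 = 1/√41.

√41/41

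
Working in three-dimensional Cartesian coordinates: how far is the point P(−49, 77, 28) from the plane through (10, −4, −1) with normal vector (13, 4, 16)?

The plane has equation n·(r − (10, −4, −1)) = 0, i.e. n·r = 98.
Then n·(−49, 77, 28) − 98 = 21.
|n| = √(169 + 16 + 256) = 21, so the distance is |21|/21 = 1.

1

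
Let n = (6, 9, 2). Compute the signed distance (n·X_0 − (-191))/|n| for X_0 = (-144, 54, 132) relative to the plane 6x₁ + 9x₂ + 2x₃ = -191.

7

n·X_0 − (-191) = 77.
|n| = 11, so the signed distance is 77/11 = 7.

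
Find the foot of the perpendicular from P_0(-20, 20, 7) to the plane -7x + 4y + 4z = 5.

The perpendicular from P_0 has direction n = (-7, 4, 4): r = (-20, 20, 7) + t(-7, 4, 4).
Substitute into the plane: n·(P_0 + tn) = 5 gives 248 + 81t = 5, so t = -3.
Foot = (-20, 20, 7) + (-3)·(-7, 4, 4) = (1, 8, -5).

(1, 8, -5)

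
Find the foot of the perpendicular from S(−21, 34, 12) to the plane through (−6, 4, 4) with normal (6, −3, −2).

The perpendicular from S has direction n = (6, −3, −2): r = (−21, 34, 12) + μ(6, −3, −2).
Substitute into the plane: n·(S + μn) = -56 gives -252 + 49μ = -56, so μ = 4.
Foot = (−21, 34, 12) + 4·(6, −3, −2) = (3, 22, 4).

(3, 22, 4)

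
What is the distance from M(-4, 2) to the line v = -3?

d = |0·(-4) + 1·2 − (-3)| / √(0 + 1) = |5|/1 = 5.

5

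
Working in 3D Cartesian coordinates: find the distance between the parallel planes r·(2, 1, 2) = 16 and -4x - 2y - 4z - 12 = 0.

22/3

Divide the second equation by -2 to match normals: 2x + y + 2z = -6.
With common normal n = (2, 1, 2) (|n| = 3), the distance is |16 − (-6)|/|n| = 22/3.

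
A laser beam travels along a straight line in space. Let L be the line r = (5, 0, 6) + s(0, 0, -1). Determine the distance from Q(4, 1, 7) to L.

Direction vector d = (0, 0, -1).
AP = (-1, 1, 1), and AP × d = (-1, -1, 0).
|AP × d|² = 2 and |d|² = 1, so the distance is √2.

√2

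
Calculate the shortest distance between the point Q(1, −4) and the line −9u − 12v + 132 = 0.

57/5

The normal to the line is n = (−9, −12) with |n| = 15.
|n·Q − (-132)| = |39 − (-132)| = 171, so the distance is 171/15 = 57/5.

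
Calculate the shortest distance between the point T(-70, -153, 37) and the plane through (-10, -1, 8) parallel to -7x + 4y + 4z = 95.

Parallel planes share the normal n = (-7, 4, 4); since (-10, -1, 8) lies on the plane, its equation is -7x + 4y + 4z = 98.
d = |(-7)·(-70) + 4·(-153) + 4·37 − 98| / √(49 + 16 + 16) = |-72| / 9 = 8.

8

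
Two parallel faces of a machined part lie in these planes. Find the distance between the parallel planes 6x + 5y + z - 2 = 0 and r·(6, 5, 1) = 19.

Both planes have normal n = (6, 5, 1), |n| = √62. Any point on the first plane is at distance |19 − 2|/|n| = 17/√62 = 17√62/62 from the second.

17√62/62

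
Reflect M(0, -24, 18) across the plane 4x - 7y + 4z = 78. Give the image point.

(-16, 4, 2)

With n = (4, -7, 4), the signed offset is (n·M − 78)/|n|² = 162/81 = 2.
M' = M − 2t·n = (0, -24, 18) − 4·(4, -7, 4) = (-16, 4, 2).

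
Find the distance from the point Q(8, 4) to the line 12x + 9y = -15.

d = |12·8 + 9·4 − (-15)| / √(144 + 81) = |147|/15 = 49/5.

49/5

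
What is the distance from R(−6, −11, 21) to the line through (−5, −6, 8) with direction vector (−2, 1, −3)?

Direction vector d = (−2, 1, −3).
AP = (−1, −5, 13); AP·d = -42, |AP|² = 195, |d|² = 14.
distance² = |AP|² − (AP·d)²/|d|² = 195 − 1764/14 = 69, so the distance is √69.

√69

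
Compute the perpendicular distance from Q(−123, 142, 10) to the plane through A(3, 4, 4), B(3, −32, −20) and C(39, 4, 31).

6

AB = (0, −36, −24) and AC = (36, 0, 27), so a normal is n = AB × AC = (−972, −864, 1296).
Then n·(−123, 142, 10) − (−1188) = 11016.
|n| = √(944784 + 746496 + 1679616) = 1836, so the distance is |11016|/1836 = 6.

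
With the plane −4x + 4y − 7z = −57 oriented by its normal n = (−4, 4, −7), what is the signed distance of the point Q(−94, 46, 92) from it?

-3

n·Q − (-57) = -27.
|n| = 9, so the signed distance is -27/9 = -3.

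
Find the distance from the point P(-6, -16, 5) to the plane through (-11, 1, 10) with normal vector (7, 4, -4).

13/9

The plane has equation n·(r − (-11, 1, 10)) = 0, i.e. n·r = -113.
Then n·(-6, -16, 5) - (-113) = -13.
|n| = √(49 + 16 + 16) = 9, so the distance is |-13|/9 = 13/9.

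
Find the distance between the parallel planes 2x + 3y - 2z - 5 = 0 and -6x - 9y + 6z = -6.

Divide the second equation by -3 to match normals: 2x + 3y - 2z = 2.
Both planes have normal n = (2, 3, -2), |n| = √17. Any point on the first plane is at distance |2 − 5|/|n| = 3/√17 from the second.

3/√17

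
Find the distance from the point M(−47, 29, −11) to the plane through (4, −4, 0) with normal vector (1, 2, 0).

The plane has equation n·(r − (4, −4, 0)) = 0, i.e. n·r = -4.
d = |1·(-47) + 2·29 − (-4)| / √(1 + 4 + 0) = |15| / √5 = 3√5.

3√5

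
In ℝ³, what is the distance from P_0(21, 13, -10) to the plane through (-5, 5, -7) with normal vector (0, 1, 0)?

8

The plane has equation n·(r − (-5, 5, -7)) = 0, i.e. n·r = 5.
n = (0, 1, 0); n·P − 5 = 8; |n| = 1; distance = 8/1 = 8.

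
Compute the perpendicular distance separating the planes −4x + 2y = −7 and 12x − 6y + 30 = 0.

17/(2√5)

Divide the second equation by -3 to match normals: −4x + 2y = 10.
With common normal n = (−4, 2, 0) (|n| = 2√5), the distance is |(-7) − 10|/|n| = 17/(2√5).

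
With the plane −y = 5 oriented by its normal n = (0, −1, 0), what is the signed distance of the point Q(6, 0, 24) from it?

-5

n·Q − 5 = -5.
|n| = 1, so the signed distance is -5/1 = -5.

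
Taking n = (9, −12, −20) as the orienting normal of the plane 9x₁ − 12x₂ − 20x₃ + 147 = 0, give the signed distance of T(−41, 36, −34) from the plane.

26/25

n·T − (-147) = 26.
|n| = 25, so the signed distance is 26/25.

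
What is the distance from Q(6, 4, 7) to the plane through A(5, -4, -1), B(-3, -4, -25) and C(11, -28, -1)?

AB = (-8, 0, -24) and AC = (6, -24, 0), so a normal is n = AB × AC = (-576, -144, 192).
n = (-576, -144, 192); n·P − (-2496) = -192; |n| = 624; distance = 192/624 = 4/13.

4/13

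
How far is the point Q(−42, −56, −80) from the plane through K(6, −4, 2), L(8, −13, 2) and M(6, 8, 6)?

KL = (2, −9, 0) and KM = (0, 12, 4), so a normal is n = KL × KM = (−36, −8, 24).
d = |(-36)·(-42) + (-8)·(-56) + 24·(-80) − (-136)| / √(1296 + 64 + 576) = |176| / 44 = 4.

4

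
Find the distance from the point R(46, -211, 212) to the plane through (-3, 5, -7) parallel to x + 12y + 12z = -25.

Parallel planes share the normal n = (1, 12, 12); since (-3, 5, -7) lies on the plane, its equation is x + 12y + 12z = -27.
n = (1, 12, 12); n·P − (-27) = 85; |n| = 17; distance = 85/17 = 5.

5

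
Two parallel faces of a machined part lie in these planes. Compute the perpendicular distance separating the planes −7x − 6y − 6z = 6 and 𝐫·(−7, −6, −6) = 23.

17/11

With common normal n = (−7, −6, −6) (|n| = 11), the distance is |6 − 23|/|n| = 17/11.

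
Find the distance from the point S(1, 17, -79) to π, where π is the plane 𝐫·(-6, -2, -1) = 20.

19/√41

d = |(-6)·1 + (-2)·17 + (-1)·(-79) − 20| / √(36 + 4 + 1) = |19| / √41 = 19/√41.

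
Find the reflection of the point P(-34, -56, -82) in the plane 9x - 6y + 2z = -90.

With n = (9, -6, 2), the signed offset is (n·P − (-90))/|n|² = -44/121 = -4/11.
P' = P − 2t·n = (-34, -56, -82) − (-8/11)·(9, -6, 2) = (-302/11, -664/11, -886/11).

(-302/11, -664/11, -886/11)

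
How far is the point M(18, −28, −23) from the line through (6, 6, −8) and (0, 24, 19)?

A direction vector is d = (−6, 18, 27).
AP = (12, −34, −15); AP·d = -1089, |AP|² = 1525, |d|² = 1089.
distance² = |AP|² − (AP·d)²/|d|² = 1525 − 1185921/1089 = 436, so the distance is 2√109.

2√109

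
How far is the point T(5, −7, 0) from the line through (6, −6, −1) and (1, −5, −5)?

A direction vector is d = (−5, 1, −4).
AP = (−1, −1, 1); AP·d = 0, |AP|² = 3, |d|² = 42.
distance² = |AP|² − (AP·d)²/|d|² = 3 − 0/42 = 3, so the distance is √3.

√3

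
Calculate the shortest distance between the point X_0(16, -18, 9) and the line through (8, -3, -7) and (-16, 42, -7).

A direction vector is d = (-24, 45, 0).
AP = (8, -15, 16); AP·d = -867, |AP|² = 545, |d|² = 2601.
distance² = |AP|² − (AP·d)²/|d|² = 545 − 751689/2601 = 256, so the distance is 16.

16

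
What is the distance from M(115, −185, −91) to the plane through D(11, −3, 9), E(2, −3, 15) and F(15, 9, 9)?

8

DE = (−9, 0, 6) and DF = (4, 12, 0), so a normal is n = DE × DF = (−72, 24, −108).
Then n·(115, −185, −91) − (−1836) = −1056.
|n| = √(5184 + 576 + 11664) = 132, so the distance is |-1056|/132 = 8.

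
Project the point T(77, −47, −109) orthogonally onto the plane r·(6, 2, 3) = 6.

The perpendicular from T has direction n = (6, 2, 3): r = (77, −47, −109) + λ(6, 2, 3).
Substitute into the plane: n·(T + λn) = 6 gives 41 + 49λ = 6, so λ = -5/7.
Foot = (77, −47, −109) + (-5/7)·(6, 2, 3) = (509/7, −339/7, −778/7).

(509/7, -339/7, -778/7)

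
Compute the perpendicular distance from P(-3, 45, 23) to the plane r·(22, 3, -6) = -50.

19/23

Normal vector n = (22, 3, -6), and n·(-3, 45, 23) - (-50) = -19.
|n| = √(484 + 9 + 36) = 23, so the distance is |-19|/23 = 19/23.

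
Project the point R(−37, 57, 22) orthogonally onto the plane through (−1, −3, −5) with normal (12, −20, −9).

(-1, -3, -5)

The perpendicular from R has direction n = (12, −20, −9): r = (−37, 57, 22) + μ(12, −20, −9).
Substitute into the plane: n·(R + μn) = 93 gives -1782 + 625μ = 93, so μ = 3.
Foot = (−37, 57, 22) + 3·(12, −20, −9) = (−1, −3, −5).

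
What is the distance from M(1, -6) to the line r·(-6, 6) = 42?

7√2

The normal to the line is n = (-6, 6) with |n| = 6√2.
|n·M − 42| = |-42 − 42| = 84, so the distance is 84/(6√2) = 7√2.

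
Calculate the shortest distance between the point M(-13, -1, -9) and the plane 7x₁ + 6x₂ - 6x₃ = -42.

1/11

Normal vector n = (7, 6, -6), and n·(-13, -1, -9) - (-42) = -1.
|n| = √(49 + 36 + 36) = 11, so the distance is |-1|/11 = 1/11.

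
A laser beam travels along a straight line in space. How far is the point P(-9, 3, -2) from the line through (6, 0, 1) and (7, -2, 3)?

9√2

A direction vector is d = (1, -2, 2).
AP = (-15, 3, -3), and AP × d = (0, 27, 27).
|AP × d|² = 1458 and |d|² = 9, so the distance is √(1458/9) = √162 = 9√2.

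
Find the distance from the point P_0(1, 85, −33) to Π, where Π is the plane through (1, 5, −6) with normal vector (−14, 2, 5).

5/3

The plane has equation n·(r − (1, 5, −6)) = 0, i.e. n·r = -34.
Then n·(1, 85, −33) − (−34) = 25.
|n| = √(196 + 4 + 25) = 15, so the distance is |25|/15 = 5/3.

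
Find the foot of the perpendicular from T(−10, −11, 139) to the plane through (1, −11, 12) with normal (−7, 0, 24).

n = (−7, 0, 24), |n|² = 625, and n·T − 281 = 3125.
t = 3125/625 = 5, so the foot is T − t·n = (−10, −11, 139) − 5·(−7, 0, 24) = (25, −11, 19).

(25, -11, 19)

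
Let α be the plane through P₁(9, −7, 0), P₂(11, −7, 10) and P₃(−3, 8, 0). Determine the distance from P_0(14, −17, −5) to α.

5√42/21

P₁P₂ = (2, 0, 10) and P₁P₃ = (−12, 15, 0), so a normal is n = P₁P₂ × P₁P₃ = (−150, −120, 30).
n = (−150, −120, 30); n·P − (-510) = 300; |n| = 30√42; distance = 300/(30√42) = 5√42/21.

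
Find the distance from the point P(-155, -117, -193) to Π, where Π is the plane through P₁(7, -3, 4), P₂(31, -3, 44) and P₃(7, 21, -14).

6

P₁P₂ = (24, 0, 40) and P₁P₃ = (0, 24, -18), so a normal is n = P₁P₂ × P₁P₃ = (-960, 432, 576).
Then n·(-155, -117, -193) - (-5712) = -7200.
|n| = √(921600 + 186624 + 331776) = 1200, so the distance is |-7200|/1200 = 6.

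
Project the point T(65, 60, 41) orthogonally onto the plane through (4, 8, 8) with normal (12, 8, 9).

The perpendicular from T has direction n = (12, 8, 9): r = (65, 60, 41) + t(12, 8, 9).
Substitute into the plane: n·(T + tn) = 184 gives 1629 + 289t = 184, so t = -5.
Foot = (65, 60, 41) + (-5)·(12, 8, 9) = (5, 20, −4).

(5, 20, -4)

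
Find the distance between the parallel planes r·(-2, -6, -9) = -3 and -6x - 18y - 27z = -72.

21/11

Divide the second equation by 3 to match normals: -2x - 6y - 9z = -24.
With common normal n = (-2, -6, -9) (|n| = 11), the distance is |(-3) − (-24)|/|n| = 21/11.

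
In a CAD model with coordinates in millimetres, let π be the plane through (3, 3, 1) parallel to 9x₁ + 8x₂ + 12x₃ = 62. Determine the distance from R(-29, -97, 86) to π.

4

Parallel planes share the normal n = (9, 8, 12); since (3, 3, 1) lies on the plane, its equation is 9x₁ + 8x₂ + 12x₃ = 63.
Then n·(-29, -97, 86) - 63 = -68.
|n| = √(81 + 64 + 144) = 17, so the distance is |-68|/17 = 4.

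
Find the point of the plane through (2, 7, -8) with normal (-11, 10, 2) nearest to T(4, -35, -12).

(-18, -15, -8)

n = (-11, 10, 2), |n|² = 225, and n·T − 32 = -450.
t = -450/225 = -2, so the foot is T − t·n = (4, -35, -12) − (-2)·(-11, 10, 2) = (-18, -15, -8).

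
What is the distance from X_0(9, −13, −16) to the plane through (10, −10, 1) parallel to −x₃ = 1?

17

Parallel planes share the normal n = (0, 0, −1); since (10, −10, 1) lies on the plane, its equation is −x₃ = -1.
d = |(-1)·(-16) − (-1)| / √(0 + 0 + 1) = |17| / 1 = 17.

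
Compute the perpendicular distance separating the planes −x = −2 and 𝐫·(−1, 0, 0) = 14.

Both planes have normal n = (−1, 0, 0), |n| = 1. Any point on the first plane is at distance |14 − (-2)|/|n| = 16/1 = 16 from the second.

16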